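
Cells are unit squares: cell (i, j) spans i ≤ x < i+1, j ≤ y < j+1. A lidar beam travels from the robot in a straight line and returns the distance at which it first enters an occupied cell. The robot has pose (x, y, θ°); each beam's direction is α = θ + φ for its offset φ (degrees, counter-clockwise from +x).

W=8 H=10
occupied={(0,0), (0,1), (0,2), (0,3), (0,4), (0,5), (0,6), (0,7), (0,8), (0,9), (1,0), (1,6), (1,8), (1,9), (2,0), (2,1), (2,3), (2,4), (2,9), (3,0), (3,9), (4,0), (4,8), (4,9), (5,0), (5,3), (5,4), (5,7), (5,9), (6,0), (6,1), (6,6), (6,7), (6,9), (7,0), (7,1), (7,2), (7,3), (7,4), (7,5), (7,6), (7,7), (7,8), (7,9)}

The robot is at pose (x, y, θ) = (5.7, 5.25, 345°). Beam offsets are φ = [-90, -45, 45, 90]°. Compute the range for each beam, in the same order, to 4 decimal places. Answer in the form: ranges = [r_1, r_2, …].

beam 1: φ=-90°, α=255°
  cosα=-0.2588 sinα=-0.9659 | (5,5) | tMaxX 2.7046 tMaxY 0.2588 | tΔX 3.8637 tΔY 1.0353
    t=0.2588 [y] (5,4) — stop
  → r_1 = 0.2588
beam 2: φ=-45°, α=300°
  cosα=0.5000 sinα=-0.8660 | (5,5) | tMaxX 0.6000 tMaxY 0.2887 | tΔX 2.0000 tΔY 1.1547
    t=0.2887 [y] (5,4) — stop
  → r_2 = 0.2887
beam 3: φ=45°, α=30°
  cosα=0.8660 sinα=0.5000 | (5,5) | tMaxX 0.3464 tMaxY 1.5000 | tΔX 1.1547 tΔY 2.0000
    t=0.3464 [x] (6,5)
    t=1.5000 [y] (6,6) — stop
  → r_3 = 1.5000
beam 4: φ=90°, α=75°
  cosα=0.2588 sinα=0.9659 | (5,5) | tMaxX 1.1591 tMaxY 0.7765 | tΔX 3.8637 tΔY 1.0353
    t=0.7765 [y] (5,6)
    t=1.1591 [x] (6,6) — stop
  → r_4 = 1.1591

ranges = [0.2588, 0.2887, 1.5000, 1.1591]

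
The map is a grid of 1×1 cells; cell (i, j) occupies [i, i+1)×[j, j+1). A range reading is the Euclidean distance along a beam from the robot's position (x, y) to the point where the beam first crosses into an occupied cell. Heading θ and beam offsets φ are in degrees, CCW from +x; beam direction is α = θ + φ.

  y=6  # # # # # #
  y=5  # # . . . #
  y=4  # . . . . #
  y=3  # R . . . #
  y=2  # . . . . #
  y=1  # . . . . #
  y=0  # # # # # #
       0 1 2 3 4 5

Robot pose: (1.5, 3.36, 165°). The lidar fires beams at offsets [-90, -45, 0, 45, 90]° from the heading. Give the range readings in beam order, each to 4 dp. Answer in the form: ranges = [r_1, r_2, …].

ranges = [1.6979, 1.0000, 0.5176, 0.5774, 1.9319]

beam 1: φ=-90°, α=75°
  direction (0.2588, 0.9659); cell (1,3); t to first gridline: x 1.9319, y 0.6626 (then +3.8637 / +1.0353)
    (1,4) via y @ 0.6626
    (1,5) via y @ 1.6979  # hit
  → r_1 = 1.6979
beam 2: φ=-45°, α=120°
  direction (-0.5000, 0.8660); cell (1,3); t to first gridline: x 1.0000, y 0.7390 (then +2.0000 / +1.1547)
    (1,4) via y @ 0.7390
    (0,4) via x @ 1.0000  # hit
  → r_2 = 1.0000
beam 3: φ=0°, α=165°
  direction (-0.9659, 0.2588); cell (1,3); t to first gridline: x 0.5176, y 2.4728 (then +1.0353 / +3.8637)
    (0,3) via x @ 0.5176  # hit
  → r_3 = 0.5176
beam 4: φ=45°, α=210°
  direction (-0.8660, -0.5000); cell (1,3); t to first gridline: x 0.5774, y 0.7200 (then +1.1547 / +2.0000)
    (0,3) via x @ 0.5774  # hit
  → r_4 = 0.5774
beam 5: φ=90°, α=255°
  direction (-0.2588, -0.9659); cell (1,3); t to first gridline: x 1.9319, y 0.3727 (then +3.8637 / +1.0353)
    (1,2) via y @ 0.3727
    (1,1) via y @ 1.4080
    (0,1) via x @ 1.9319  # hit
  → r_5 = 1.9319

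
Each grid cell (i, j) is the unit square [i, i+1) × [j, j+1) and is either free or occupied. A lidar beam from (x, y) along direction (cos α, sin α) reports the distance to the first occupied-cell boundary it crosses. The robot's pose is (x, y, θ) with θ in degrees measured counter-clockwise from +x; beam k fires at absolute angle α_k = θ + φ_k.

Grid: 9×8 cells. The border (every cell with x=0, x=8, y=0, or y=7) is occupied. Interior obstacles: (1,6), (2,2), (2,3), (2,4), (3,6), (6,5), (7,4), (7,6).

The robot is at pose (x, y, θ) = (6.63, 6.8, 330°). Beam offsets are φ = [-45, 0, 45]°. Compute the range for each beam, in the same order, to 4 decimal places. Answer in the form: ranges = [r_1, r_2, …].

beam 1: φ=-45°, α=285°
  d=(0.2588,-0.9659)  start (6,6)  tX=1.4296 tY=0.8282  stride 1/|dx|=3.8637 1/|dy|=1.0353
    cross y-line → (6,5), t=0.8282 (wall)
  → r_1 = 0.8282
beam 2: φ=0°, α=330°
  d=(0.8660,-0.5000)  start (6,6)  tX=0.4272 tY=1.6000  stride 1/|dx|=1.1547 1/|dy|=2.0000
    cross x-line → (7,6), t=0.4272 (wall)
  → r_2 = 0.4272
beam 3: φ=45°, α=15°
  d=(0.9659,0.2588)  start (6,6)  tX=0.3831 tY=0.7727  stride 1/|dx|=1.0353 1/|dy|=3.8637
    cross x-line → (7,6), t=0.3831 (wall)
  → r_3 = 0.3831

ranges = [0.8282, 0.4272, 0.3831]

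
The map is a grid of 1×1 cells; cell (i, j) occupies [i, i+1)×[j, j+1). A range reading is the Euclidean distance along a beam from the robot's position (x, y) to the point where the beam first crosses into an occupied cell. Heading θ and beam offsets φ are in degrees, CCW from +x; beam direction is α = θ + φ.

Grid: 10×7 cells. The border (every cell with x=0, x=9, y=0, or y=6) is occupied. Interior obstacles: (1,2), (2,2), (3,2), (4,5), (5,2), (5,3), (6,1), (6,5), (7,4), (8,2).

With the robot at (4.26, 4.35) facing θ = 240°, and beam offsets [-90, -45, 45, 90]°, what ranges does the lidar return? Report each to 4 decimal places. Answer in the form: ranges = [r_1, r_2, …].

beam 1: φ=-90°, α=150°
  direction (-0.8660, 0.5000); cell (4,4); t to first gridline: x 0.3002, y 1.3000 (then +1.1547 / +2.0000)
    (3,4) via x @ 0.3002
    (3,5) via y @ 1.3000
    (2,5) via x @ 1.4549
    (1,5) via x @ 2.6096
    (1,6) via y @ 3.3000  # hit
  → r_1 = 3.3000
beam 2: φ=-45°, α=195°
  direction (-0.9659, -0.2588); cell (4,4); t to first gridline: x 0.2692, y 1.3523 (then +1.0353 / +3.8637)
    (3,4) via x @ 0.2692
    (2,4) via x @ 1.3044
    (2,3) via y @ 1.3523
    (1,3) via x @ 2.3397
    (0,3) via x @ 3.3750  # hit
  → r_2 = 3.3750
beam 3: φ=45°, α=285°
  direction (0.2588, -0.9659); cell (4,4); t to first gridline: x 2.8591, y 0.3623 (then +3.8637 / +1.0353)
    (4,3) via y @ 0.3623
    (4,2) via y @ 1.3976
    (4,1) via y @ 2.4329
    (5,1) via x @ 2.8591
    (5,0) via y @ 3.4682  # hit
  → r_3 = 3.4682
beam 4: φ=90°, α=330°
  direction (0.8660, -0.5000); cell (4,4); t to first gridline: x 0.8545, y 0.7000 (then +1.1547 / +2.0000)
    (4,3) via y @ 0.7000
    (5,3) via x @ 0.8545  # hit
  → r_4 = 0.8545

ranges = [3.3000, 3.3750, 3.4682, 0.8545]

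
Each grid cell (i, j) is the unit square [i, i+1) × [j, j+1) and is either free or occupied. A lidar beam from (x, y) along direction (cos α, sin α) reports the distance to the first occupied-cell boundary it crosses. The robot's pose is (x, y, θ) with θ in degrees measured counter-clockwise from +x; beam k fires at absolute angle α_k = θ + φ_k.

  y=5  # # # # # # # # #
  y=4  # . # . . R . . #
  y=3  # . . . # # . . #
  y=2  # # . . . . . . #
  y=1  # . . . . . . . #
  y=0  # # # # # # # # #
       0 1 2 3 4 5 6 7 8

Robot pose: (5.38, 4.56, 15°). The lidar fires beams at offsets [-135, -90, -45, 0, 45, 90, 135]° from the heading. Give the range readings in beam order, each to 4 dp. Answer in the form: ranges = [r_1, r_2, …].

ranges = [0.6466, 0.5798, 3.0253, 1.7000, 0.5081, 0.4555, 0.8800]

beam 1: φ=-135°, α=240°
  d=(-0.5000,-0.8660)  start (5,4)  tX=0.7600 tY=0.6466  stride 1/|dx|=2.0000 1/|dy|=1.1547
    cross y-line → (5,3), t=0.6466 (wall)
  → r_1 = 0.6466
beam 2: φ=-90°, α=285°
  d=(0.2588,-0.9659)  start (5,4)  tX=2.3955 tY=0.5798  stride 1/|dx|=3.8637 1/|dy|=1.0353
    cross y-line → (5,3), t=0.5798 (wall)
  → r_2 = 0.5798
beam 3: φ=-45°, α=330°
  d=(0.8660,-0.5000)  start (5,4)  tX=0.7159 tY=1.1200  stride 1/|dx|=1.1547 1/|dy|=2.0000
    cross x-line → (6,4), t=0.7159
    cross y-line → (6,3), t=1.1200
    cross x-line → (7,3), t=1.8706
    cross x-line → (8,3), t=3.0253 (wall)
  → r_3 = 3.0253
beam 4: φ=0°, α=15°
  d=(0.9659,0.2588)  start (5,4)  tX=0.6419 tY=1.7000  stride 1/|dx|=1.0353 1/|dy|=3.8637
    cross x-line → (6,4), t=0.6419
    cross x-line → (7,4), t=1.6771
    cross y-line → (7,5), t=1.7000 (wall)
  → r_4 = 1.7000
beam 5: φ=45°, α=60°
  d=(0.5000,0.8660)  start (5,4)  tX=1.2400 tY=0.5081  stride 1/|dx|=2.0000 1/|dy|=1.1547
    cross y-line → (5,5), t=0.5081 (wall)
  → r_5 = 0.5081
beam 6: φ=90°, α=105°
  d=(-0.2588,0.9659)  start (5,4)  tX=1.4682 tY=0.4555  stride 1/|dx|=3.8637 1/|dy|=1.0353
    cross y-line → (5,5), t=0.4555 (wall)
  → r_6 = 0.4555
beam 7: φ=135°, α=150°
  d=(-0.8660,0.5000)  start (5,4)  tX=0.4388 tY=0.8800  stride 1/|dx|=1.1547 1/|dy|=2.0000
    cross x-line → (4,4), t=0.4388
    cross y-line → (4,5), t=0.8800 (wall)
  → r_7 = 0.8800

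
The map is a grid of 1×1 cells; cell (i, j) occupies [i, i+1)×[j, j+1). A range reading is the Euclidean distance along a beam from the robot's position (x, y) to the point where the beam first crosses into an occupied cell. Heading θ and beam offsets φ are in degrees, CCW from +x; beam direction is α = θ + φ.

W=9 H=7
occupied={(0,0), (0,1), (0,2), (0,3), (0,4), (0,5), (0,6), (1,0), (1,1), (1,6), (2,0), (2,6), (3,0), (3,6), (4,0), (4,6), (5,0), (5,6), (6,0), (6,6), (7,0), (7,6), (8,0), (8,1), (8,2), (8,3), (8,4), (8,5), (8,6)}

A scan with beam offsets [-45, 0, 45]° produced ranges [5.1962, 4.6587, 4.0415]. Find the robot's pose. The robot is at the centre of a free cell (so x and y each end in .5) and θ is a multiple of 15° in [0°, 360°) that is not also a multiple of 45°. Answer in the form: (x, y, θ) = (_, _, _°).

(x, y, θ) = (4.5, 1.5, 105°)

The pose lattice has 34·16 = 544 candidates. Test each by forward raycasting.
  (6.5, 5.5, 330°): beam 1 = 4.6587 ≠ 5.1962 ✗
  (3.5, 2.5, 165°): beam 1 = 4.0415 ≠ 5.1962 ✗
  (5.5, 1.5, 15°): beam 1 = 1.0000 ≠ 5.1962 ✗
  …
  (4.5, 1.5, 105°): r_1=5.1962, r_2=4.6587, r_3=4.0415 — all match ✓
Only this pose fits every beam.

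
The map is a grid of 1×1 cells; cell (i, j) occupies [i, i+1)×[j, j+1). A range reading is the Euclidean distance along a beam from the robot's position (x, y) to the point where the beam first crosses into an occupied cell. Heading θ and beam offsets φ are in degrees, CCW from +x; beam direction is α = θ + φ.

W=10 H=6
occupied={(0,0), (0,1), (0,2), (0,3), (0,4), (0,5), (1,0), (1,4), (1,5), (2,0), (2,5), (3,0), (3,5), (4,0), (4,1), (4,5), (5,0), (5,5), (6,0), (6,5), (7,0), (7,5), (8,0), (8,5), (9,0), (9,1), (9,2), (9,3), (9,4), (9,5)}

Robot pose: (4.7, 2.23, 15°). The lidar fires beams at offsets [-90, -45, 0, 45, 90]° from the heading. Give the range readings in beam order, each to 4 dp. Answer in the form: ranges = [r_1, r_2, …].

ranges = [0.2381, 2.4600, 4.4517, 3.1985, 2.8677]

beam 1: φ=-90°, α=285°
  direction (0.2588, -0.9659); cell (4,2); t to first gridline: x 1.1591, y 0.2381 (then +3.8637 / +1.0353)
    (4,1) via y @ 0.2381  # hit
  → r_1 = 0.2381
beam 2: φ=-45°, α=330°
  direction (0.8660, -0.5000); cell (4,2); t to first gridline: x 0.3464, y 0.4600 (then +1.1547 / +2.0000)
    (5,2) via x @ 0.3464
    (5,1) via y @ 0.4600
    (6,1) via x @ 1.5011
    (6,0) via y @ 2.4600  # hit
  → r_2 = 2.4600
beam 3: φ=0°, α=15°
  direction (0.9659, 0.2588); cell (4,2); t to first gridline: x 0.3106, y 2.9751 (then +1.0353 / +3.8637)
    (5,2) via x @ 0.3106
    (6,2) via x @ 1.3459
    (7,2) via x @ 2.3811
    (7,3) via y @ 2.9751
    (8,3) via x @ 3.4164
    (9,3) via x @ 4.4517  # hit
  → r_3 = 4.4517
beam 4: φ=45°, α=60°
  direction (0.5000, 0.8660); cell (4,2); t to first gridline: x 0.6000, y 0.8891 (then +2.0000 / +1.1547)
    (5,2) via x @ 0.6000
    (5,3) via y @ 0.8891
    (5,4) via y @ 2.0438
    (6,4) via x @ 2.6000
    (6,5) via y @ 3.1985  # hit
  → r_4 = 3.1985
beam 5: φ=90°, α=105°
  direction (-0.2588, 0.9659); cell (4,2); t to first gridline: x 2.7046, y 0.7972 (then +3.8637 / +1.0353)
    (4,3) via y @ 0.7972
    (4,4) via y @ 1.8324
    (3,4) via x @ 2.7046
    (3,5) via y @ 2.8677  # hit
  → r_5 = 2.8677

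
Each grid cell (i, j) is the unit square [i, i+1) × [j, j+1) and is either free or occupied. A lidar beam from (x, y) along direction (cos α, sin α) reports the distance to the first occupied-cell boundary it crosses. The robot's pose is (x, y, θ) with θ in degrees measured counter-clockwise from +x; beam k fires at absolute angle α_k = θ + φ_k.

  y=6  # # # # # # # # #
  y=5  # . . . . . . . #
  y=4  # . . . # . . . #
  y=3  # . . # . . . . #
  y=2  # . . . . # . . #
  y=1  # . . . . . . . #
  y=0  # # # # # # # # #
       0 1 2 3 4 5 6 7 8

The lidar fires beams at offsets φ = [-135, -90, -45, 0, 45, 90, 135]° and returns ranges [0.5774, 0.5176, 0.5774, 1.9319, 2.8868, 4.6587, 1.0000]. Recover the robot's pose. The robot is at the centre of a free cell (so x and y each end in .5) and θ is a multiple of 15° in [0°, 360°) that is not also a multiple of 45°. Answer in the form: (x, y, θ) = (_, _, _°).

(x, y, θ) = (7.5, 5.5, 165°)

Enumerate (i+0.5, j+0.5, θ) over the 32 free cells and 16 admissible headings. For each, cast all 7 beams and compare to the given ranges.
  (4.5, 5.5, 60°): beam 1 = 0.5176 ≠ 0.5774 ✗
  (5.5, 3.5, 330°): beam 1 = 1.5529 ≠ 0.5774 ✗
  (2.5, 4.5, 300°): beam 1 = 1.5529 ≠ 0.5774 ✗
  …
  (7.5, 5.5, 165°): r_1=0.5774, r_2=0.5176, r_3=0.5774, r_4=1.9319, r_5=2.8868, r_6=4.6587, r_7=1.0000 — all match ✓
Only this pose fits every beam.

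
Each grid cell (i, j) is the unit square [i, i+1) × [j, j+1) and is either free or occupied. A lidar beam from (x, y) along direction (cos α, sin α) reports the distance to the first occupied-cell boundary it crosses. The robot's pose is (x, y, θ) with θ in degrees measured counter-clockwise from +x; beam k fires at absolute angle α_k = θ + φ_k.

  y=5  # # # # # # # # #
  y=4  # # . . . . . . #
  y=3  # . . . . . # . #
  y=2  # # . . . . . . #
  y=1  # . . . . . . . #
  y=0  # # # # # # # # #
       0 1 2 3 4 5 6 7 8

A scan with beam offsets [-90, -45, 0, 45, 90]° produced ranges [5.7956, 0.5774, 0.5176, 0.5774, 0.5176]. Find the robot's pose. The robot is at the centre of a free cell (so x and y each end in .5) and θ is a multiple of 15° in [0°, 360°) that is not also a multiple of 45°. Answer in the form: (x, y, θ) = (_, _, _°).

(x, y, θ) = (1.5, 3.5, 105°)

Enumerate (i+0.5, j+0.5, θ) over the 25 free cells and 16 admissible headings. For each, cast all 5 beams and compare to the given ranges.
  (7.5, 3.5, 60°): beam 1 = 0.5774 ≠ 5.7956 ✗
  (7.5, 4.5, 120°): beam 1 = 0.5774 ≠ 5.7956 ✗
  (3.5, 2.5, 255°): beam 1 = 1.5529 ≠ 5.7956 ✗
  (2.5, 3.5, 210°): beam 1 = 1.0000 ≠ 5.7956 ✗
  …
  (1.5, 3.5, 105°): r_1=5.7956, r_2=0.5774, r_3=0.5176, r_4=0.5774, r_5=0.5176 — all match ✓
Unique over the lattice → pose = (1.5, 3.5, 105°).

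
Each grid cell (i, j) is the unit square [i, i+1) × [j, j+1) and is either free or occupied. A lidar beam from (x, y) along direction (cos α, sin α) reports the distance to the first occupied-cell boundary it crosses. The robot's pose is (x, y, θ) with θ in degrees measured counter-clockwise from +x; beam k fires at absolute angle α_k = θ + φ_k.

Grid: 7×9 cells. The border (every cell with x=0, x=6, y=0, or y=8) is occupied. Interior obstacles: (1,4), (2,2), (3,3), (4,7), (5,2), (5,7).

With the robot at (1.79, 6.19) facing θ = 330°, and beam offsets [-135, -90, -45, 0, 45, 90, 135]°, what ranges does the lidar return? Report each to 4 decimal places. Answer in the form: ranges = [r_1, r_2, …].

beam 1: φ=-135°, α=195°
  cosα=-0.9659 sinα=-0.2588 | (1,6) | tMaxX 0.8179 tMaxY 0.7341 | tΔX 1.0353 tΔY 3.8637
    t=0.7341 [y] (1,5)
    t=0.8179 [x] (0,5) — stop
  → r_1 = 0.8179
beam 2: φ=-90°, α=240°
  cosα=-0.5000 sinα=-0.8660 | (1,6) | tMaxX 1.5800 tMaxY 0.2194 | tΔX 2.0000 tΔY 1.1547
    t=0.2194 [y] (1,5)
    t=1.3741 [y] (1,4) — stop
  → r_2 = 1.3741
beam 3: φ=-45°, α=285°
  cosα=0.2588 sinα=-0.9659 | (1,6) | tMaxX 0.8114 tMaxY 0.1967 | tΔX 3.8637 tΔY 1.0353
    t=0.1967 [y] (1,5)
    t=0.8114 [x] (2,5)
    t=1.2320 [y] (2,4)
    t=2.2673 [y] (2,3)
    t=3.3025 [y] (2,2) — stop
  → r_3 = 3.3025
beam 4: φ=0°, α=330°
  cosα=0.8660 sinα=-0.5000 | (1,6) | tMaxX 0.2425 tMaxY 0.3800 | tΔX 1.1547 tΔY 2.0000
    t=0.2425 [x] (2,6)
    t=0.3800 [y] (2,5)
    t=1.3972 [x] (3,5)
    t=2.3800 [y] (3,4)
    t=2.5519 [x] (4,4)
    t=3.7066 [x] (5,4)
    t=4.3800 [y] (5,3)
    t=4.8613 [x] (6,3) — stop
  → r_4 = 4.8613
beam 5: φ=45°, α=15°
  cosα=0.9659 sinα=0.2588 | (1,6) | tMaxX 0.2174 tMaxY 3.1296 | tΔX 1.0353 tΔY 3.8637
    t=0.2174 [x] (2,6)
    t=1.2527 [x] (3,6)
    t=2.2880 [x] (4,6)
    t=3.1296 [y] (4,7) — stop
  → r_5 = 3.1296
beam 6: φ=90°, α=60°
  cosα=0.5000 sinα=0.8660 | (1,6) | tMaxX 0.4200 tMaxY 0.9353 | tΔX 2.0000 tΔY 1.1547
    t=0.4200 [x] (2,6)
    t=0.9353 [y] (2,7)
    t=2.0900 [y] (2,8) — stop
  → r_6 = 2.0900
beam 7: φ=135°, α=105°
  cosα=-0.2588 sinα=0.9659 | (1,6) | tMaxX 3.0523 tMaxY 0.8386 | tΔX 3.8637 tΔY 1.0353
    t=0.8386 [y] (1,7)
    t=1.8738 [y] (1,8) — stop
  → r_7 = 1.8738

ranges = [0.8179, 1.3741, 3.3025, 4.8613, 3.1296, 2.0900, 1.8738]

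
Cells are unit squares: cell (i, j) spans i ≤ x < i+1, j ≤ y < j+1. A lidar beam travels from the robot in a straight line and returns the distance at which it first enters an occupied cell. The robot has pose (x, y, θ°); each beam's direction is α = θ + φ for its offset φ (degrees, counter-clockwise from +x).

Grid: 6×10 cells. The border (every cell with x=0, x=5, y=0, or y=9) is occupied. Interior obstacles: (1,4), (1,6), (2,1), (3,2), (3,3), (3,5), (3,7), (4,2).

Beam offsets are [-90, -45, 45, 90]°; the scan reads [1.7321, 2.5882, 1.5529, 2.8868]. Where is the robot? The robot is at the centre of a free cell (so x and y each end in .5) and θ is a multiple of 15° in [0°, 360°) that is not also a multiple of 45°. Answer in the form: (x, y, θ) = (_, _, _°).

(x, y, θ) = (2.5, 3.5, 150°)

Candidates: 24 free-cell centres × 16 headings = 384 poses. Raycast each; keep the one whose scan matches to 4 dp.
  (2.5, 6.5, 210°): beam 1 = 2.8868 ≠ 1.7321 ✗
  (2.5, 6.5, 255°): beam 1 = 0.5176 ≠ 1.7321 ✗
  (4.5, 1.5, 240°): beam 1 = 1.0000 ≠ 1.7321 ✗
  (2.5, 7.5, 60°): beam 1 = 0.5774 ≠ 1.7321 ✗
  …
  (2.5, 3.5, 150°): r_1=1.7321, r_2=2.5882, r_3=1.5529, r_4=2.8868 — all match ✓
No second candidate reproduces the full scan.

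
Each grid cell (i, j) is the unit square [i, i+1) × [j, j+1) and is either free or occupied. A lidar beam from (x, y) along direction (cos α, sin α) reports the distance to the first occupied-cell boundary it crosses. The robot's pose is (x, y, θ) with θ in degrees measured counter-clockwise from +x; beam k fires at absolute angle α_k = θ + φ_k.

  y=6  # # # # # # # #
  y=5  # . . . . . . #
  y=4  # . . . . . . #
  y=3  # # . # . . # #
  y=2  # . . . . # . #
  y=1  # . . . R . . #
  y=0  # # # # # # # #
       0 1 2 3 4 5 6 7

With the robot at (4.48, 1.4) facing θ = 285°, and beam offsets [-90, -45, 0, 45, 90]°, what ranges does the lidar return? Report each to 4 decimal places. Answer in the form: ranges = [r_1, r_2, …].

ranges = [1.5455, 0.4619, 0.4141, 0.8000, 2.6089]

beam 1: φ=-90°, α=195°
  direction (-0.9659, -0.2588); cell (4,1); t to first gridline: x 0.4969, y 1.5455 (then +1.0353 / +3.8637)
    (3,1) via x @ 0.4969
    (2,1) via x @ 1.5322
    (2,0) via y @ 1.5455  # hit
  → r_1 = 1.5455
beam 2: φ=-45°, α=240°
  direction (-0.5000, -0.8660); cell (4,1); t to first gridline: x 0.9600, y 0.4619 (then +2.0000 / +1.1547)
    (4,0) via y @ 0.4619  # hit
  → r_2 = 0.4619
beam 3: φ=0°, α=285°
  direction (0.2588, -0.9659); cell (4,1); t to first gridline: x 2.0091, y 0.4141 (then +3.8637 / +1.0353)
    (4,0) via y @ 0.4141  # hit
  → r_3 = 0.4141
beam 4: φ=45°, α=330°
  direction (0.8660, -0.5000); cell (4,1); t to first gridline: x 0.6004, y 0.8000 (then +1.1547 / +2.0000)
    (5,1) via x @ 0.6004
    (5,0) via y @ 0.8000  # hit
  → r_4 = 0.8000
beam 5: φ=90°, α=15°
  direction (0.9659, 0.2588); cell (4,1); t to first gridline: x 0.5383, y 2.3182 (then +1.0353 / +3.8637)
    (5,1) via x @ 0.5383
    (6,1) via x @ 1.5736
    (6,2) via y @ 2.3182
    (7,2) via x @ 2.6089  # hit
  → r_5 = 2.6089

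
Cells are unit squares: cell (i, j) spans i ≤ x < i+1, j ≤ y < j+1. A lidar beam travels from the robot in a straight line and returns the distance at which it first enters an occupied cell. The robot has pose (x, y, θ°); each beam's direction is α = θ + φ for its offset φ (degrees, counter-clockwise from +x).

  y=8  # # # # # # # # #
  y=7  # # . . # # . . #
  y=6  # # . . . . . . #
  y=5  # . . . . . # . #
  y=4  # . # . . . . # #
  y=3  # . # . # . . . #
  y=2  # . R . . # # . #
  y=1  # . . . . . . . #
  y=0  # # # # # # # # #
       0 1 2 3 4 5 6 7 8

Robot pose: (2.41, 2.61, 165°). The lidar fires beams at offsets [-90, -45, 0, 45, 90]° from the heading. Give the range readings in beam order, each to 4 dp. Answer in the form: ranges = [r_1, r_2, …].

ranges = [0.4038, 0.4503, 1.4597, 1.6281, 1.6668]

beam 1: φ=-90°, α=75°
  dir = (cos 75°, sin 75°) = (0.2588, 0.9659); from cell (2,2)
  next x-line at t=2.2796, next y-line at t=0.4038; Δt_x=3.8637, Δt_y=1.0353
    y: enter (2,3) at t=0.4038 ← occupied
  → r_1 = 0.4038
beam 2: φ=-45°, α=120°
  dir = (cos 120°, sin 120°) = (-0.5000, 0.8660); from cell (2,2)
  next x-line at t=0.8200, next y-line at t=0.4503; Δt_x=2.0000, Δt_y=1.1547
    y: enter (2,3) at t=0.4503 ← occupied
  → r_2 = 0.4503
beam 3: φ=0°, α=165°
  dir = (cos 165°, sin 165°) = (-0.9659, 0.2588); from cell (2,2)
  next x-line at t=0.4245, next y-line at t=1.5068; Δt_x=1.0353, Δt_y=3.8637
    x: enter (1,2) at t=0.4245
    x: enter (0,2) at t=1.4597 ← occupied
  → r_3 = 1.4597
beam 4: φ=45°, α=210°
  dir = (cos 210°, sin 210°) = (-0.8660, -0.5000); from cell (2,2)
  next x-line at t=0.4734, next y-line at t=1.2200; Δt_x=1.1547, Δt_y=2.0000
    x: enter (1,2) at t=0.4734
    y: enter (1,1) at t=1.2200
    x: enter (0,1) at t=1.6281 ← occupied
  → r_4 = 1.6281
beam 5: φ=90°, α=255°
  dir = (cos 255°, sin 255°) = (-0.2588, -0.9659); from cell (2,2)
  next x-line at t=1.5841, next y-line at t=0.6315; Δt_x=3.8637, Δt_y=1.0353
    y: enter (2,1) at t=0.6315
    x: enter (1,1) at t=1.5841
    y: enter (1,0) at t=1.6668 ← occupied
  → r_5 = 1.6668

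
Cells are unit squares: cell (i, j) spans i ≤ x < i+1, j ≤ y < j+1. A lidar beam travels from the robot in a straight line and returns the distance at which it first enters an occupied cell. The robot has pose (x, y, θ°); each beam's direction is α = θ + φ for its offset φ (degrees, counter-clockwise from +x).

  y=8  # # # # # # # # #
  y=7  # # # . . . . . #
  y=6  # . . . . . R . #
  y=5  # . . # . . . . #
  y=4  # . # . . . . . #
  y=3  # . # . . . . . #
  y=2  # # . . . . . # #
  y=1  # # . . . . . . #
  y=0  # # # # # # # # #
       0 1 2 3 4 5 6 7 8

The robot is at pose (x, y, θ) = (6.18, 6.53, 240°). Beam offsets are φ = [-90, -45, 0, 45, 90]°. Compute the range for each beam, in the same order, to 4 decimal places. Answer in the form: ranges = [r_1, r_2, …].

ranges = [2.9400, 2.2569, 6.3855, 3.6545, 2.1016]

beam 1: φ=-90°, α=150°
  d=(-0.8660,0.5000)  start (6,6)  tX=0.2078 tY=0.9400  stride 1/|dx|=1.1547 1/|dy|=2.0000
    cross x-line → (5,6), t=0.2078
    cross y-line → (5,7), t=0.9400
    cross x-line → (4,7), t=1.3625
    cross x-line → (3,7), t=2.5172
    cross y-line → (3,8), t=2.9400 (wall)
  → r_1 = 2.9400
beam 2: φ=-45°, α=195°
  d=(-0.9659,-0.2588)  start (6,6)  tX=0.1863 tY=2.0478  stride 1/|dx|=1.0353 1/|dy|=3.8637
    cross x-line → (5,6), t=0.1863
    cross x-line → (4,6), t=1.2216
    cross y-line → (4,5), t=2.0478
    cross x-line → (3,5), t=2.2569 (wall)
  → r_2 = 2.2569
beam 3: φ=0°, α=240°
  d=(-0.5000,-0.8660)  start (6,6)  tX=0.3600 tY=0.6120  stride 1/|dx|=2.0000 1/|dy|=1.1547
    cross x-line → (5,6), t=0.3600
    cross y-line → (5,5), t=0.6120
    cross y-line → (5,4), t=1.7667
    cross x-line → (4,4), t=2.3600
    cross y-line → (4,3), t=2.9214
    cross y-line → (4,2), t=4.0761
    cross x-line → (3,2), t=4.3600
    cross y-line → (3,1), t=5.2308
    cross x-line → (2,1), t=6.3600
    cross y-line → (2,0), t=6.3855 (wall)
  → r_3 = 6.3855
beam 4: φ=45°, α=285°
  d=(0.2588,-0.9659)  start (6,6)  tX=3.1682 tY=0.5487  stride 1/|dx|=3.8637 1/|dy|=1.0353
    cross y-line → (6,5), t=0.5487
    cross y-line → (6,4), t=1.5840
    cross y-line → (6,3), t=2.6192
    cross x-line → (7,3), t=3.1682
    cross y-line → (7,2), t=3.6545 (wall)
  → r_4 = 3.6545
beam 5: φ=90°, α=330°
  d=(0.8660,-0.5000)  start (6,6)  tX=0.9469 tY=1.0600  stride 1/|dx|=1.1547 1/|dy|=2.0000
    cross x-line → (7,6), t=0.9469
    cross y-line → (7,5), t=1.0600
    cross x-line → (8,5), t=2.1016 (wall)
  → r_5 = 2.1016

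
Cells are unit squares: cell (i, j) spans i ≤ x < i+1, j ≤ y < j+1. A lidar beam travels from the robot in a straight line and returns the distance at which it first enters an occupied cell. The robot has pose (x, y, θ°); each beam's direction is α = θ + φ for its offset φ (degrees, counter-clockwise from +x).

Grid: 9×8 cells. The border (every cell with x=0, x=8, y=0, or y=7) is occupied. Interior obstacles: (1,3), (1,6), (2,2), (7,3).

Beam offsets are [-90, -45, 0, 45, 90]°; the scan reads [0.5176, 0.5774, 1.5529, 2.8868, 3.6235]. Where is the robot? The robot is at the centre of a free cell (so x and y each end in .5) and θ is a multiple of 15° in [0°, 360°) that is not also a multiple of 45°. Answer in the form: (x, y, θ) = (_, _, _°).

(x, y, θ) = (3.5, 6.5, 165°)

The pose lattice has 38·16 = 608 candidates. Test each by forward raycasting.
  (2.5, 1.5, 165°): beam 4 = 1.0000 ≠ 2.8868 ✗
  (1.5, 2.5, 195°): beam 3 = 0.5176 ≠ 1.5529 ✗
  (5.5, 6.5, 240°): beam 1 = 1.0000 ≠ 0.5176 ✗
  (6.5, 4.5, 330°): beam 1 = 4.0415 ≠ 0.5176 ✗
  …
  (3.5, 6.5, 165°): r_1=0.5176, r_2=0.5774, r_3=1.5529, r_4=2.8868, r_5=3.6235 — all match ✓
Only this pose fits every beam.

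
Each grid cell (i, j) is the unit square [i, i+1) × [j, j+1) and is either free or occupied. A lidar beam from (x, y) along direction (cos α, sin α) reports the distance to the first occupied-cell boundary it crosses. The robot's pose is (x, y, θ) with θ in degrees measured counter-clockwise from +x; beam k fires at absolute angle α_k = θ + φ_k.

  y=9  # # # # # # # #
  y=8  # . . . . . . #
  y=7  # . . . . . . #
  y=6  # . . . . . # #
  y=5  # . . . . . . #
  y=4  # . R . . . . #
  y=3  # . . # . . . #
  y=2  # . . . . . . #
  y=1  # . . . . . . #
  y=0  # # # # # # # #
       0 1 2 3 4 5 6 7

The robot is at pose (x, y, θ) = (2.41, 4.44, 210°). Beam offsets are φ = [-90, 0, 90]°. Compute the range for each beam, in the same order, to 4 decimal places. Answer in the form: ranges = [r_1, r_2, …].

beam 1: φ=-90°, α=120°
  d=(-0.5000,0.8660)  start (2,4)  tX=0.8200 tY=0.6466  stride 1/|dx|=2.0000 1/|dy|=1.1547
    cross y-line → (2,5), t=0.6466
    cross x-line → (1,5), t=0.8200
    cross y-line → (1,6), t=1.8013
    cross x-line → (0,6), t=2.8200 (wall)
  → r_1 = 2.8200
beam 2: φ=0°, α=210°
  d=(-0.8660,-0.5000)  start (2,4)  tX=0.4734 tY=0.8800  stride 1/|dx|=1.1547 1/|dy|=2.0000
    cross x-line → (1,4), t=0.4734
    cross y-line → (1,3), t=0.8800
    cross x-line → (0,3), t=1.6281 (wall)
  → r_2 = 1.6281
beam 3: φ=90°, α=300°
  d=(0.5000,-0.8660)  start (2,4)  tX=1.1800 tY=0.5081  stride 1/|dx|=2.0000 1/|dy|=1.1547
    cross y-line → (2,3), t=0.5081
    cross x-line → (3,3), t=1.1800 (wall)
  → r_3 = 1.1800

ranges = [2.8200, 1.6281, 1.1800]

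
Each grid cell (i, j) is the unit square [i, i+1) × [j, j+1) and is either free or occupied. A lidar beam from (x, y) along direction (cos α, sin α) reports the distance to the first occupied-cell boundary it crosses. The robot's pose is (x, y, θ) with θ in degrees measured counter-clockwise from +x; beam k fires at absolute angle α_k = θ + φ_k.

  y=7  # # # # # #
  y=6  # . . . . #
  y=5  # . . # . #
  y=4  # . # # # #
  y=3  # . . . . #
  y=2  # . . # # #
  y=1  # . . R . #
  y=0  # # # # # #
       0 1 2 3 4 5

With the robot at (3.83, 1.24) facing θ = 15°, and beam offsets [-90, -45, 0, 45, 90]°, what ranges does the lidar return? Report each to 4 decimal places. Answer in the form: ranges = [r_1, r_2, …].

ranges = [0.2485, 0.4800, 1.2113, 0.8776, 0.7868]

beam 1: φ=-90°, α=285°
  direction (0.2588, -0.9659); cell (3,1); t to first gridline: x 0.6568, y 0.2485 (then +3.8637 / +1.0353)
    (3,0) via y @ 0.2485  # hit
  → r_1 = 0.2485
beam 2: φ=-45°, α=330°
  direction (0.8660, -0.5000); cell (3,1); t to first gridline: x 0.1963, y 0.4800 (then +1.1547 / +2.0000)
    (4,1) via x @ 0.1963
    (4,0) via y @ 0.4800  # hit
  → r_2 = 0.4800
beam 3: φ=0°, α=15°
  direction (0.9659, 0.2588); cell (3,1); t to first gridline: x 0.1760, y 2.9364 (then +1.0353 / +3.8637)
    (4,1) via x @ 0.1760
    (5,1) via x @ 1.2113  # hit
  → r_3 = 1.2113
beam 4: φ=45°, α=60°
  direction (0.5000, 0.8660); cell (3,1); t to first gridline: x 0.3400, y 0.8776 (then +2.0000 / +1.1547)
    (4,1) via x @ 0.3400
    (4,2) via y @ 0.8776  # hit
  → r_4 = 0.8776
beam 5: φ=90°, α=105°
  direction (-0.2588, 0.9659); cell (3,1); t to first gridline: x 3.2069, y 0.7868 (then +3.8637 / +1.0353)
    (3,2) via y @ 0.7868  # hit
  → r_5 = 0.7868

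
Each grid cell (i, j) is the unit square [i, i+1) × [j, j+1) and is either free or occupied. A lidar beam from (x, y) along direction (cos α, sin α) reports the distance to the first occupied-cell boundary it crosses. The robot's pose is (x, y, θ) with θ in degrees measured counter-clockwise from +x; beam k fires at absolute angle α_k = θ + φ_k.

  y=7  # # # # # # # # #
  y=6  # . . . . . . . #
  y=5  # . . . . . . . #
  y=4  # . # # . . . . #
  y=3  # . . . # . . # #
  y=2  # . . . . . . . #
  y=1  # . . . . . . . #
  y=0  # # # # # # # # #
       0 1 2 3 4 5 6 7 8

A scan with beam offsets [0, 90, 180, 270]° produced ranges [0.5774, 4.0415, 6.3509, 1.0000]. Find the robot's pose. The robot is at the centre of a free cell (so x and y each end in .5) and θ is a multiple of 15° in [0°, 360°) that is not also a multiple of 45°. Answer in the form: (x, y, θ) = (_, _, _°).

Candidates: 38 free-cell centres × 16 headings = 608 poses. Raycast each; keep the one whose scan matches to 4 dp.
  (7.5, 6.5, 240°): beam 1 = 6.3509 ≠ 0.5774 ✗
  (1.5, 3.5, 150°): beam 2 = 1.0000 ≠ 4.0415 ✗
  (7.5, 4.5, 75°): beam 1 = 1.9319 ≠ 0.5774 ✗
  …
  (4.5, 6.5, 120°): r_1=0.5774, r_2=4.0415, r_3=6.3509, r_4=1.0000 — all match ✓
Only this pose fits every beam.

(x, y, θ) = (4.5, 6.5, 120°)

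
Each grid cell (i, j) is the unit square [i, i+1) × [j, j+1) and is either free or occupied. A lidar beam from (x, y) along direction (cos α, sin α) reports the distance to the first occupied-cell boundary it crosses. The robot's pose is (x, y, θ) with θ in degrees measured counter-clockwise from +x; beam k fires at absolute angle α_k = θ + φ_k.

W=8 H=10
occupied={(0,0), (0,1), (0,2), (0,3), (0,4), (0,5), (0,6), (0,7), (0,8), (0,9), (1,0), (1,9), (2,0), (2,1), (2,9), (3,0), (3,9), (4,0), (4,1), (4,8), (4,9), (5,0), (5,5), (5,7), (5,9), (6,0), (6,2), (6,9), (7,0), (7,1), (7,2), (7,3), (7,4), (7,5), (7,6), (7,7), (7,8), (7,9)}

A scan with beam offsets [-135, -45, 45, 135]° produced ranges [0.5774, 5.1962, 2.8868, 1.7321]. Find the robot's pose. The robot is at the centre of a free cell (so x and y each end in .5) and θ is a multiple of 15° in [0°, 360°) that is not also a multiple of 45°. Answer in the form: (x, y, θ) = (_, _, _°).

Candidates: 42 free-cell centres × 16 headings = 672 poses. Raycast each; keep the one whose scan matches to 4 dp.
  (5.5, 2.5, 330°): beam 1 = 2.5882 ≠ 0.5774 ✗
  (1.5, 6.5, 105°): beam 1 = 6.3509 ≠ 0.5774 ✗
  (3.5, 8.5, 300°): beam 1 = 1.9319 ≠ 0.5774 ✗
  (4.5, 5.5, 255°): beam 1 = 4.0415 ≠ 0.5774 ✗
  (3.5, 3.5, 150°): beam 1 = 3.6235 ≠ 0.5774 ✗
  …
  (5.5, 4.5, 195°): r_1=0.5774, r_2=5.1962, r_3=2.8868, r_4=1.7321 — all match ✓
Only this pose fits every beam.

(x, y, θ) = (5.5, 4.5, 195°)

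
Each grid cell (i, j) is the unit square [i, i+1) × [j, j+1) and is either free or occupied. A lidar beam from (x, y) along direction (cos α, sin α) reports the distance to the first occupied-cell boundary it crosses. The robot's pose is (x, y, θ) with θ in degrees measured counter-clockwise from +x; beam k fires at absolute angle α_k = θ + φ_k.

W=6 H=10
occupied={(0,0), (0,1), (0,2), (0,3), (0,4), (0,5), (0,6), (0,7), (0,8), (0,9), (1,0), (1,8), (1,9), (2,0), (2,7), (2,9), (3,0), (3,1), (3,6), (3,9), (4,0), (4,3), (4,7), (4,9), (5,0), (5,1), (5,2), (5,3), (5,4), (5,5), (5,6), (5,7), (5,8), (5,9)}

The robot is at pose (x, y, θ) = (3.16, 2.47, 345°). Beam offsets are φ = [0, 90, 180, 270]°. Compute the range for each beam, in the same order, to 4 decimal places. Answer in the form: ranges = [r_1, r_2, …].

ranges = [1.9049, 4.6898, 2.2362, 0.4866]

beam 1: φ=0°, α=345°
  cosα=0.9659 sinα=-0.2588 | (3,2) | tMaxX 0.8696 tMaxY 1.8159 | tΔX 1.0353 tΔY 3.8637
    t=0.8696 [x] (4,2)
    t=1.8159 [y] (4,1)
    t=1.9049 [x] (5,1) — stop
  → r_1 = 1.9049
beam 2: φ=90°, α=75°
  cosα=0.2588 sinα=0.9659 | (3,2) | tMaxX 3.2455 tMaxY 0.5487 | tΔX 3.8637 tΔY 1.0353
    t=0.5487 [y] (3,3)
    t=1.5840 [y] (3,4)
    t=2.6192 [y] (3,5)
    t=3.2455 [x] (4,5)
    t=3.6545 [y] (4,6)
    t=4.6898 [y] (4,7) — stop
  → r_2 = 4.6898
beam 3: φ=180°, α=165°
  cosα=-0.9659 sinα=0.2588 | (3,2) | tMaxX 0.1656 tMaxY 2.0478 | tΔX 1.0353 tΔY 3.8637
    t=0.1656 [x] (2,2)
    t=1.2009 [x] (1,2)
    t=2.0478 [y] (1,3)
    t=2.2362 [x] (0,3) — stop
  → r_3 = 2.2362
beam 4: φ=270°, α=255°
  cosα=-0.2588 sinα=-0.9659 | (3,2) | tMaxX 0.6182 tMaxY 0.4866 | tΔX 3.8637 tΔY 1.0353
    t=0.4866 [y] (3,1) — stop
  → r_4 = 0.4866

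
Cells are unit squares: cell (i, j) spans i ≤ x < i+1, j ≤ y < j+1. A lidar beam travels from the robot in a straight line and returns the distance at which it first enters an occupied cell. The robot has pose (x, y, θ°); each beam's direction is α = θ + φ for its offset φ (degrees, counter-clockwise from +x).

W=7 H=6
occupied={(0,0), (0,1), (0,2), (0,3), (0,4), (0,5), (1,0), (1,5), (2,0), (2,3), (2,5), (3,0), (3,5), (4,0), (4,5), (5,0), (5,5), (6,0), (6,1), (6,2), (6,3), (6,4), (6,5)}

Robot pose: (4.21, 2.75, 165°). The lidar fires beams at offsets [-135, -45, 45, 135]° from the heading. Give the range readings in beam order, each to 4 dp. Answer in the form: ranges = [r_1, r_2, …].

beam 1: φ=-135°, α=30°
  direction (0.8660, 0.5000); cell (4,2); t to first gridline: x 0.9122, y 0.5000 (then +1.1547 / +2.0000)
    (4,3) via y @ 0.5000
    (5,3) via x @ 0.9122
    (6,3) via x @ 2.0669  # hit
  → r_1 = 2.0669
beam 2: φ=-45°, α=120°
  direction (-0.5000, 0.8660); cell (4,2); t to first gridline: x 0.4200, y 0.2887 (then +2.0000 / +1.1547)
    (4,3) via y @ 0.2887
    (3,3) via x @ 0.4200
    (3,4) via y @ 1.4434
    (2,4) via x @ 2.4200
    (2,5) via y @ 2.5981  # hit
  → r_2 = 2.5981
beam 3: φ=45°, α=210°
  direction (-0.8660, -0.5000); cell (4,2); t to first gridline: x 0.2425, y 1.5000 (then +1.1547 / +2.0000)
    (3,2) via x @ 0.2425
    (2,2) via x @ 1.3972
    (2,1) via y @ 1.5000
    (1,1) via x @ 2.5519
    (1,0) via y @ 3.5000  # hit
  → r_3 = 3.5000
beam 4: φ=135°, α=300°
  direction (0.5000, -0.8660); cell (4,2); t to first gridline: x 1.5800, y 0.8660 (then +2.0000 / +1.1547)
    (4,1) via y @ 0.8660
    (5,1) via x @ 1.5800
    (5,0) via y @ 2.0207  # hit
  → r_4 = 2.0207

ranges = [2.0669, 2.5981, 3.5000, 2.0207]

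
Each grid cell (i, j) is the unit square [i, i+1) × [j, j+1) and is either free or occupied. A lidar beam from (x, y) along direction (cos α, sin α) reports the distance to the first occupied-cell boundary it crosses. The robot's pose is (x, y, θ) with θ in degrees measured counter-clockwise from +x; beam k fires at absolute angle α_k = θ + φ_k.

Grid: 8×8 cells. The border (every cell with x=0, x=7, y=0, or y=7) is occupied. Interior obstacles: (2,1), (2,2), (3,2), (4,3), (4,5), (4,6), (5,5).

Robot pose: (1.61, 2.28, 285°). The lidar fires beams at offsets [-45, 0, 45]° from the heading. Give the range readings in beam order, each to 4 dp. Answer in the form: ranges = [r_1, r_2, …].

beam 1: φ=-45°, α=240°
  direction (-0.5000, -0.8660); cell (1,2); t to first gridline: x 1.2200, y 0.3233 (then +2.0000 / +1.1547)
    (1,1) via y @ 0.3233
    (0,1) via x @ 1.2200  # hit
  → r_1 = 1.2200
beam 2: φ=0°, α=285°
  direction (0.2588, -0.9659); cell (1,2); t to first gridline: x 1.5068, y 0.2899 (then +3.8637 / +1.0353)
    (1,1) via y @ 0.2899
    (1,0) via y @ 1.3252  # hit
  → r_2 = 1.3252
beam 3: φ=45°, α=330°
  direction (0.8660, -0.5000); cell (1,2); t to first gridline: x 0.4503, y 0.5600 (then +1.1547 / +2.0000)
    (2,2) via x @ 0.4503  # hit
  → r_3 = 0.4503

ranges = [1.2200, 1.3252, 0.4503]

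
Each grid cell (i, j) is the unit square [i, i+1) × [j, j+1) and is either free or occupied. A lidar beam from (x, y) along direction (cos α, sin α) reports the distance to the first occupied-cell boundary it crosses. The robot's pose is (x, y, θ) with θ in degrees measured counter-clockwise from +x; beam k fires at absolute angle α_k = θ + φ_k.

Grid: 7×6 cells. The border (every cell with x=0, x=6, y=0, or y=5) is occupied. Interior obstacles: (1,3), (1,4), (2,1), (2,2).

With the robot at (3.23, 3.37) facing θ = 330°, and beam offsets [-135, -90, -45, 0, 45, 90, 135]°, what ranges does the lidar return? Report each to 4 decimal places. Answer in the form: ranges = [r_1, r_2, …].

beam 1: φ=-135°, α=195°
  cosα=-0.9659 sinα=-0.2588 | (3,3) | tMaxX 0.2381 tMaxY 1.4296 | tΔX 1.0353 tΔY 3.8637
    t=0.2381 [x] (2,3)
    t=1.2734 [x] (1,3) — stop
  → r_1 = 1.2734
beam 2: φ=-90°, α=240°
  cosα=-0.5000 sinα=-0.8660 | (3,3) | tMaxX 0.4600 tMaxY 0.4272 | tΔX 2.0000 tΔY 1.1547
    t=0.4272 [y] (3,2)
    t=0.4600 [x] (2,2) — stop
  → r_2 = 0.4600
beam 3: φ=-45°, α=285°
  cosα=0.2588 sinα=-0.9659 | (3,3) | tMaxX 2.9751 tMaxY 0.3831 | tΔX 3.8637 tΔY 1.0353
    t=0.3831 [y] (3,2)
    t=1.4183 [y] (3,1)
    t=2.4536 [y] (3,0) — stop
  → r_3 = 2.4536
beam 4: φ=0°, α=330°
  cosα=0.8660 sinα=-0.5000 | (3,3) | tMaxX 0.8891 tMaxY 0.7400 | tΔX 1.1547 tΔY 2.0000
    t=0.7400 [y] (3,2)
    t=0.8891 [x] (4,2)
    t=2.0438 [x] (5,2)
    t=2.7400 [y] (5,1)
    t=3.1985 [x] (6,1) — stop
  → r_4 = 3.1985
beam 5: φ=45°, α=15°
  cosα=0.9659 sinα=0.2588 | (3,3) | tMaxX 0.7972 tMaxY 2.4341 | tΔX 1.0353 tΔY 3.8637
    t=0.7972 [x] (4,3)
    t=1.8324 [x] (5,3)
    t=2.4341 [y] (5,4)
    t=2.8677 [x] (6,4) — stop
  → r_5 = 2.8677
beam 6: φ=90°, α=60°
  cosα=0.5000 sinα=0.8660 | (3,3) | tMaxX 1.5400 tMaxY 0.7275 | tΔX 2.0000 tΔY 1.1547
    t=0.7275 [y] (3,4)
    t=1.5400 [x] (4,4)
    t=1.8822 [y] (4,5) — stop
  → r_6 = 1.8822
beam 7: φ=135°, α=105°
  cosα=-0.2588 sinα=0.9659 | (3,3) | tMaxX 0.8887 tMaxY 0.6522 | tΔX 3.8637 tΔY 1.0353
    t=0.6522 [y] (3,4)
    t=0.8887 [x] (2,4)
    t=1.6875 [y] (2,5) — stop
  → r_7 = 1.6875

ranges = [1.2734, 0.4600, 2.4536, 3.1985, 2.8677, 1.8822, 1.6875]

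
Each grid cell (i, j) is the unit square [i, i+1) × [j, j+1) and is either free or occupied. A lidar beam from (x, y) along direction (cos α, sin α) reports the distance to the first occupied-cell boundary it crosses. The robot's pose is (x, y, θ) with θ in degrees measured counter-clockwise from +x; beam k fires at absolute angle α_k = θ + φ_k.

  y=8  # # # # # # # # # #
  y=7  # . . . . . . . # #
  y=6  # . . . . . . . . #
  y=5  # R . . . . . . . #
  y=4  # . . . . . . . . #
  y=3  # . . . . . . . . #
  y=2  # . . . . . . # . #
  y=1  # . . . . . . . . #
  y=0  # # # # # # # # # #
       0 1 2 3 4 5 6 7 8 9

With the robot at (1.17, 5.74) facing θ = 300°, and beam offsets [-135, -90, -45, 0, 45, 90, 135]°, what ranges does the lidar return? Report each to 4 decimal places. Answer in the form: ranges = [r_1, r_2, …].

beam 1: φ=-135°, α=165°
  direction (-0.9659, 0.2588); cell (1,5); t to first gridline: x 0.1760, y 1.0046 (then +1.0353 / +3.8637)
    (0,5) via x @ 0.1760  # hit
  → r_1 = 0.1760
beam 2: φ=-90°, α=210°
  direction (-0.8660, -0.5000); cell (1,5); t to first gridline: x 0.1963, y 1.4800 (then +1.1547 / +2.0000)
    (0,5) via x @ 0.1963  # hit
  → r_2 = 0.1963
beam 3: φ=-45°, α=255°
  direction (-0.2588, -0.9659); cell (1,5); t to first gridline: x 0.6568, y 0.7661 (then +3.8637 / +1.0353)
    (0,5) via x @ 0.6568  # hit
  → r_3 = 0.6568
beam 4: φ=0°, α=300°
  direction (0.5000, -0.8660); cell (1,5); t to first gridline: x 1.6600, y 0.8545 (then +2.0000 / +1.1547)
    (1,4) via y @ 0.8545
    (2,4) via x @ 1.6600
    (2,3) via y @ 2.0092
    (2,2) via y @ 3.1639
    (3,2) via x @ 3.6600
    (3,1) via y @ 4.3186
    (3,0) via y @ 5.4733  # hit
  → r_4 = 5.4733
beam 5: φ=45°, α=345°
  direction (0.9659, -0.2588); cell (1,5); t to first gridline: x 0.8593, y 2.8591 (then +1.0353 / +3.8637)
    (2,5) via x @ 0.8593
    (3,5) via x @ 1.8946
    (3,4) via y @ 2.8591
    (4,4) via x @ 2.9298
    (5,4) via x @ 3.9651
    (6,4) via x @ 5.0004
    (7,4) via x @ 6.0357
    (7,3) via y @ 6.7228
    (8,3) via x @ 7.0709
    (9,3) via x @ 8.1062  # hit
  → r_5 = 8.1062
beam 6: φ=90°, α=30°
  direction (0.8660, 0.5000); cell (1,5); t to first gridline: x 0.9584, y 0.5200 (then +1.1547 / +2.0000)
    (1,6) via y @ 0.5200
    (2,6) via x @ 0.9584
    (3,6) via x @ 2.1131
    (3,7) via y @ 2.5200
    (4,7) via x @ 3.2678
    (5,7) via x @ 4.4225
    (5,8) via y @ 4.5200  # hit
  → r_6 = 4.5200
beam 7: φ=135°, α=75°
  direction (0.2588, 0.9659); cell (1,5); t to first gridline: x 3.2069, y 0.2692 (then +3.8637 / +1.0353)
    (1,6) via y @ 0.2692
    (1,7) via y @ 1.3044
    (1,8) via y @ 2.3397  # hit
  → r_7 = 2.3397

ranges = [0.1760, 0.1963, 0.6568, 5.4733, 8.1062, 4.5200, 2.3397]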